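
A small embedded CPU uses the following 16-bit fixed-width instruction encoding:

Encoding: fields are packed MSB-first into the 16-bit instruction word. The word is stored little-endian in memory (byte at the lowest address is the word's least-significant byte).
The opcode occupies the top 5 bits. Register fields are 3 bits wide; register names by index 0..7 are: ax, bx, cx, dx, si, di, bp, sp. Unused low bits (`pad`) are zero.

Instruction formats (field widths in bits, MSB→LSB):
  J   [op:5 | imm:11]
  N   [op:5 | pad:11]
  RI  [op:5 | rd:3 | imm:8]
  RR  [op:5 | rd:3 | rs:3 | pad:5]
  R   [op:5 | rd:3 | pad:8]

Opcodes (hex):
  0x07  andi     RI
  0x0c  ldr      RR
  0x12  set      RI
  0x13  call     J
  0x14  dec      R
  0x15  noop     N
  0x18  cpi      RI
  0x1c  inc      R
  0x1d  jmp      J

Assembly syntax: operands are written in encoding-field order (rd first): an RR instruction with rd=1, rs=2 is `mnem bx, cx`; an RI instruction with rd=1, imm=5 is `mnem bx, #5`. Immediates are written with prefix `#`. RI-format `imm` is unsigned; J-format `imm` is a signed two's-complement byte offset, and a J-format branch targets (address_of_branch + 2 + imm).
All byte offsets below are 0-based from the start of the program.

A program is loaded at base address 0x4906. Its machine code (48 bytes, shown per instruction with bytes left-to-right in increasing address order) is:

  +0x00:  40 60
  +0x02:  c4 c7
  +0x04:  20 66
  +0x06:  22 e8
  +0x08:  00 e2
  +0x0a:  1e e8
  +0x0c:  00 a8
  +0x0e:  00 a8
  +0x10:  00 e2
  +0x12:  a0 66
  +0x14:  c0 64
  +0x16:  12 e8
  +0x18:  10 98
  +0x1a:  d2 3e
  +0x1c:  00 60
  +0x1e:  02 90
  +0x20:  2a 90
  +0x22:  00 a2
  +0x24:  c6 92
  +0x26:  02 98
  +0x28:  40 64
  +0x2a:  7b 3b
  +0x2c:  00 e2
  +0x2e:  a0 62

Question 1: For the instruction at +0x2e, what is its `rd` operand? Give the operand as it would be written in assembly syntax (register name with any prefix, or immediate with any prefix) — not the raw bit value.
+0x2e: a0 62 ⇒ word 0x62a0 (little)
  top 5b → 0xc → ldr [RR]
  [10:8] rd=2 = cx
  [7:5] rs=5 = di

cx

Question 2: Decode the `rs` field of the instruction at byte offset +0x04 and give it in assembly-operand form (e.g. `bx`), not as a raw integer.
@+04  little-endian(20 66) = 0x6620
  top 5b → 0xc → ldr [RR]
  rd@[10:8]=0x6 ⇒ bp
  rs@[7:5]=0x1 ⇒ bx

bx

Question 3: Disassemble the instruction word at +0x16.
[16] 12 e8 → 0xe812
  op=0xe812>>11=0x1d ⇒ jmp (J)
  imm: (w>>0)&0x7ff=0x12 → #18

jmp #18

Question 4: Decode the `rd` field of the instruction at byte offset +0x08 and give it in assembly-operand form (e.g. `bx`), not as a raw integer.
cx

+0x08: 00 e2 ⇒ word 0xe200 (little)
  op=0xe200>>11=0x1c ⇒ inc (R)
  [10:8] rd=2 = cx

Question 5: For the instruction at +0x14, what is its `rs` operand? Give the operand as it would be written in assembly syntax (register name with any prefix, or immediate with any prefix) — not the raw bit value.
@+14  little-endian(c0 64) = 0x64c0
  top 5b → 0xc → ldr [RR]
  rd: (w>>8)&0x7=0x4 → si
  rs: (w>>5)&0x7=0x6 → bp

bp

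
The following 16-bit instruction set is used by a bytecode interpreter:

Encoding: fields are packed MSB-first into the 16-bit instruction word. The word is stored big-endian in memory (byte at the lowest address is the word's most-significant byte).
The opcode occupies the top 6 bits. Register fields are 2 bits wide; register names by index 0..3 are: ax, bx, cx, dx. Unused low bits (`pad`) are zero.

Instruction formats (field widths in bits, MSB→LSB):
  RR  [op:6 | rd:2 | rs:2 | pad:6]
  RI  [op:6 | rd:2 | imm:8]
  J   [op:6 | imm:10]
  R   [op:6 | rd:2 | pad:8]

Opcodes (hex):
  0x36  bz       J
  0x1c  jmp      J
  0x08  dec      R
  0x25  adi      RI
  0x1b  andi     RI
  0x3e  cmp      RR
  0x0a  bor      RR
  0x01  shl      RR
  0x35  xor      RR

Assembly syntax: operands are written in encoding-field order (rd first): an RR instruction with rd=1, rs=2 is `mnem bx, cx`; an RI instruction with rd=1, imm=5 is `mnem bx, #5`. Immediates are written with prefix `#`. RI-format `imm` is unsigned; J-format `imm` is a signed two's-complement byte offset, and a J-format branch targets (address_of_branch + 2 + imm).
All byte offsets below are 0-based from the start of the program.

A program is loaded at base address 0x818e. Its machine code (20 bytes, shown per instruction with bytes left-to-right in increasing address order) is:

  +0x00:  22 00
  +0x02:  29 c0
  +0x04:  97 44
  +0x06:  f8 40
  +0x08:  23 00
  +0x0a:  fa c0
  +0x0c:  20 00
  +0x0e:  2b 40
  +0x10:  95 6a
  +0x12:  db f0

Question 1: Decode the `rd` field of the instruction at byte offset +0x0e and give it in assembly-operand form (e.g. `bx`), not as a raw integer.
dx

off 0x0e: read 2b 40 as big → 0x2b40
  opcode bits[15:10]=0xa: bor/RR
  [9:8] rd=3 = dx
  [7:6] rs=1 = bx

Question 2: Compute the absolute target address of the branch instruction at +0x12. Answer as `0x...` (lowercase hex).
0x8192

[12] db f0 → 0xdbf0
  top 6b → 0x36 → bz [J]
  imm@[9:0]=0x3f0 (s10→-16) ⇒ #-16
  target = base 0x818e + off 0x12 + 2 + imm -16 = 0x8192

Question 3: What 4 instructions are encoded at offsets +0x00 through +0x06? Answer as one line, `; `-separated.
@+00  big-endian(22 00) = 0x2200
  op=0x2200>>10=0x8 ⇒ dec (R)
  rd: (w>>8)&0x3=0x2 → cx
@+02  big-endian(29 c0) = 0x29c0
  op=0x29c0>>10=0xa ⇒ bor (RR)
  rd: (w>>8)&0x3=0x1 → bx
  rs: (w>>6)&0x3=0x3 → dx
@+04  big-endian(97 44) = 0x9744
  op=0x9744>>10=0x25 ⇒ adi (RI)
  rd: (w>>8)&0x3=0x3 → dx
  imm: (w>>0)&0xff=0x44 → #68
@+06  big-endian(f8 40) = 0xf840
  op=0xf840>>10=0x3e ⇒ cmp (RR)
  rd: (w>>8)&0x3=0x0 → ax
  rs: (w>>6)&0x3=0x1 → bx

dec cx; bor bx, dx; adi dx, #68; cmp ax, bx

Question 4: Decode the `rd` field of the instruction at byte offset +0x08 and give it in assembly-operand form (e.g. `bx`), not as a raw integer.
+0x08: 23 00 ⇒ word 0x2300 (big)
  opcode bits[15:10]=0x8: dec/R
  rd: (w>>8)&0x3=0x3 → dx

dx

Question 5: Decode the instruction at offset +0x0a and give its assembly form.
+0x0a: fa c0 ⇒ word 0xfac0 (big)
  opcode bits[15:10]=0x3e: cmp/RR
  rd: (w>>8)&0x3=0x2 → cx
  rs: (w>>6)&0x3=0x3 → dx

cmp cx, dx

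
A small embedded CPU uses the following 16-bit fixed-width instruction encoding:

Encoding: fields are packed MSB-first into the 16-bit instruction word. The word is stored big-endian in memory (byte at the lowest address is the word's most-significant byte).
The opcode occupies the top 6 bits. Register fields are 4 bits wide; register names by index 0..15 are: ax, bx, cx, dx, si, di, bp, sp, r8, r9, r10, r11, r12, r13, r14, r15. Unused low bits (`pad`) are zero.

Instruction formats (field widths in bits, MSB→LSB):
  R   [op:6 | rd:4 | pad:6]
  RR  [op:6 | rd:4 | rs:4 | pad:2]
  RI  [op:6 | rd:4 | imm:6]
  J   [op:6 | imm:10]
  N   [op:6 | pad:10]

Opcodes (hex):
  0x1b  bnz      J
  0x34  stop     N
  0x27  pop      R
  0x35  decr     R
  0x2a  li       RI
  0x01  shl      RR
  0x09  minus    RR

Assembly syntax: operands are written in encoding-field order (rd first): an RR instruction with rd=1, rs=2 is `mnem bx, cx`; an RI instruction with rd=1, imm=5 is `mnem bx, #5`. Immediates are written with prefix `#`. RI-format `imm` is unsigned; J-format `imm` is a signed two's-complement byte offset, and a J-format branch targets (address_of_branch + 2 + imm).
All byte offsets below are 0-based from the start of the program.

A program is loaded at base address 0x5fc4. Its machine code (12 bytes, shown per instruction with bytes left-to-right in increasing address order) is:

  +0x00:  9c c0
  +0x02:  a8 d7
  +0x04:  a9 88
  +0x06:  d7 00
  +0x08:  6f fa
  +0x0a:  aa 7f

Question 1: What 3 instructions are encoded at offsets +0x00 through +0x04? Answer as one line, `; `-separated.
pop dx; li dx, #23; li bp, #8

[00] 9c c0 → 0x9cc0
  top 6b → 0x27 → pop [R]
  rd: (w>>6)&0xf=0x3 → dx
[02] a8 d7 → 0xa8d7
  top 6b → 0x2a → li [RI]
  rd: (w>>6)&0xf=0x3 → dx
  imm: (w>>0)&0x3f=0x17 → #23
[04] a9 88 → 0xa988
  top 6b → 0x2a → li [RI]
  rd: (w>>6)&0xf=0x6 → bp
  imm: (w>>0)&0x3f=0x8 → #8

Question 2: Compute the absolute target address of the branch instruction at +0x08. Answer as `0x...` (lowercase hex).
0x5fc8

@+08  big-endian(6f fa) = 0x6ffa
  op=0x6ffa>>10=0x1b ⇒ bnz (J)
  [9:0] imm=1018 (s10→-6) = #-6
  target = base 0x5fc4 + off 0x08 + 2 + imm -6 = 0x5fc8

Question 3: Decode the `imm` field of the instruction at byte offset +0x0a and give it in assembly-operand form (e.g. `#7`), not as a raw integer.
#63

[0a] aa 7f → 0xaa7f
  opcode bits[15:10]=0x2a: li/RI
  rd: (w>>6)&0xf=0x9 → r9
  imm: (w>>0)&0x3f=0x3f → #63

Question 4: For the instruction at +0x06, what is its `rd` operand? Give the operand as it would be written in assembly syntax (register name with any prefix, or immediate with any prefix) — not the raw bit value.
r12

off 0x06: read d7 00 as big → 0xd700
  top 6b → 0x35 → decr [R]
  rd: (w>>6)&0xf=0xc → r12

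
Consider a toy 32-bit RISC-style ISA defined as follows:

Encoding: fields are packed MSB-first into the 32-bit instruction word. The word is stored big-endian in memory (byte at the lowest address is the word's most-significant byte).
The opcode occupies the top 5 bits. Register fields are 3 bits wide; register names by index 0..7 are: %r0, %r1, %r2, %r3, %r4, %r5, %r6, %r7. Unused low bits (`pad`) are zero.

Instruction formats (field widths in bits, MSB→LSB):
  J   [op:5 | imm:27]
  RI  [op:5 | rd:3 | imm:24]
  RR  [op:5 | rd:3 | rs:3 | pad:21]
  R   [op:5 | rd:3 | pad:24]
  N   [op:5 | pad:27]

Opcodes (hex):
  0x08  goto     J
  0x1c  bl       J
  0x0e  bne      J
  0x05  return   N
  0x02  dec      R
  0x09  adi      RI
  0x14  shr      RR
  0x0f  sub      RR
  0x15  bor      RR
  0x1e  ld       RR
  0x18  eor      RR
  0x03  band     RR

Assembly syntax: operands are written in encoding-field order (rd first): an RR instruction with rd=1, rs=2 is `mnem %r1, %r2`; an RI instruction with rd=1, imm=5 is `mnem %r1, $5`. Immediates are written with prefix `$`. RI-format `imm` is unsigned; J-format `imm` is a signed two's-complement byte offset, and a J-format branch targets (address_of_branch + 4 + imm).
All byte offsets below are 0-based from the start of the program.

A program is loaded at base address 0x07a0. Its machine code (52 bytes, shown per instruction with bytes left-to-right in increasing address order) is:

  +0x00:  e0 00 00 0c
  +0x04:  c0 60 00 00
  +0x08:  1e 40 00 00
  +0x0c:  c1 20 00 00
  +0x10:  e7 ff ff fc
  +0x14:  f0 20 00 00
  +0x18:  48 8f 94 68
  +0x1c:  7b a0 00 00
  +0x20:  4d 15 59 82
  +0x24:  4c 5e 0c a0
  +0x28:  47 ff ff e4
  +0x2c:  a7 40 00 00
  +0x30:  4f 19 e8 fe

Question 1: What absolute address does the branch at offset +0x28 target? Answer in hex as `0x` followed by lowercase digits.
off 0x28: read 47 ff ff e4 as big → 0x47ffffe4
  opcode bits[31:27]=0x8: goto/J
  imm: (w>>0)&0x7ffffff=0x7ffffe4 (s27→-28) → $-28
  target = base 0x07a0 + off 0x28 + 4 + imm -28 = 0x07b0

0x07b0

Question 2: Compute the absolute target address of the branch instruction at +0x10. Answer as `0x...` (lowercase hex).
0x07b0

[10] e7 ff ff fc → 0xe7fffffc
  top 5b → 0x1c → bl [J]
  imm@[26:0]=0x7fffffc (s27→-4) ⇒ $-4
  target = base 0x07a0 + off 0x10 + 4 + imm -4 = 0x07b0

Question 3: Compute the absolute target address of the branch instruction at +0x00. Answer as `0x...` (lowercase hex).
@+00  big-endian(e0 00 00 0c) = 0xe000000c
  opcode bits[31:27]=0x1c: bl/J
  [26:0] imm=12 = $12
  target = base 0x07a0 + off 0x00 + 4 + imm 12 = 0x07b0

0x07b0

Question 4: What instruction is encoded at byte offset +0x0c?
eor %r1, %r1

@+0c  big-endian(c1 20 00 00) = 0xc1200000
  top 5b → 0x18 → eor [RR]
  [26:24] rd=1 = %r1
  [23:21] rs=1 = %r1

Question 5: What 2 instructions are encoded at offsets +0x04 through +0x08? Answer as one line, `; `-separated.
eor %r0, %r3; band %r6, %r2

@+04  big-endian(c0 60 00 00) = 0xc0600000
  op=0xc0600000>>27=0x18 ⇒ eor (RR)
  [26:24] rd=0 = %r0
  [23:21] rs=3 = %r3
@+08  big-endian(1e 40 00 00) = 0x1e400000
  op=0x1e400000>>27=0x3 ⇒ band (RR)
  [26:24] rd=6 = %r6
  [23:21] rs=2 = %r2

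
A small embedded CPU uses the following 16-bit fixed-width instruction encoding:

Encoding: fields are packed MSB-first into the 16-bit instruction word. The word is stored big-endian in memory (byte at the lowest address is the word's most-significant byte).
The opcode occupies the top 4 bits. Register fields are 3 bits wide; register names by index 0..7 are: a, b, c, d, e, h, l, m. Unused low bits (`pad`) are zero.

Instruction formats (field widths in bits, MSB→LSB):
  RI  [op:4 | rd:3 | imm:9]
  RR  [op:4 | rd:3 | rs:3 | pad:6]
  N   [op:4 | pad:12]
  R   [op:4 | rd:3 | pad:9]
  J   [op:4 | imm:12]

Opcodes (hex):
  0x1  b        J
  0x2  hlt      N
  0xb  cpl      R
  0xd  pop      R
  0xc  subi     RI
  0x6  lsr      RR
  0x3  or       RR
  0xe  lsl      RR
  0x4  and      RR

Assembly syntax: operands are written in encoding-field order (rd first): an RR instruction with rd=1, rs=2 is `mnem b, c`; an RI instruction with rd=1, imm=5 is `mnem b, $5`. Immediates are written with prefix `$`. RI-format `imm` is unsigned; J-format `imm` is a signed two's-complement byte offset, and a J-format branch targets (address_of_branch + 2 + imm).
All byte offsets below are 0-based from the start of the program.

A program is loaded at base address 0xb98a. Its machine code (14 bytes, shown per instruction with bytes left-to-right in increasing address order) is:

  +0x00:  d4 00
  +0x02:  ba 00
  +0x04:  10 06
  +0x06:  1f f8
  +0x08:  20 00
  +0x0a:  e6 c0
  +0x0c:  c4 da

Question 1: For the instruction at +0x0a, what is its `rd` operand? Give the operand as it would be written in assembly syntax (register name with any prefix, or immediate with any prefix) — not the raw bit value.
d

+0x0a: e6 c0 ⇒ word 0xe6c0 (big)
  op=0xe6c0>>12=0xe ⇒ lsl (RR)
  rd@[11:9]=0x3 ⇒ d
  rs@[8:6]=0x3 ⇒ d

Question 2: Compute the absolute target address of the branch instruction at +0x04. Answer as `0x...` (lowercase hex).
0xb996

+0x04: 10 06 ⇒ word 0x1006 (big)
  opcode bits[15:12]=0x1: b/J
  imm@[11:0]=0x6 ⇒ $6
  target = base 0xb98a + off 0x04 + 2 + imm 6 = 0xb996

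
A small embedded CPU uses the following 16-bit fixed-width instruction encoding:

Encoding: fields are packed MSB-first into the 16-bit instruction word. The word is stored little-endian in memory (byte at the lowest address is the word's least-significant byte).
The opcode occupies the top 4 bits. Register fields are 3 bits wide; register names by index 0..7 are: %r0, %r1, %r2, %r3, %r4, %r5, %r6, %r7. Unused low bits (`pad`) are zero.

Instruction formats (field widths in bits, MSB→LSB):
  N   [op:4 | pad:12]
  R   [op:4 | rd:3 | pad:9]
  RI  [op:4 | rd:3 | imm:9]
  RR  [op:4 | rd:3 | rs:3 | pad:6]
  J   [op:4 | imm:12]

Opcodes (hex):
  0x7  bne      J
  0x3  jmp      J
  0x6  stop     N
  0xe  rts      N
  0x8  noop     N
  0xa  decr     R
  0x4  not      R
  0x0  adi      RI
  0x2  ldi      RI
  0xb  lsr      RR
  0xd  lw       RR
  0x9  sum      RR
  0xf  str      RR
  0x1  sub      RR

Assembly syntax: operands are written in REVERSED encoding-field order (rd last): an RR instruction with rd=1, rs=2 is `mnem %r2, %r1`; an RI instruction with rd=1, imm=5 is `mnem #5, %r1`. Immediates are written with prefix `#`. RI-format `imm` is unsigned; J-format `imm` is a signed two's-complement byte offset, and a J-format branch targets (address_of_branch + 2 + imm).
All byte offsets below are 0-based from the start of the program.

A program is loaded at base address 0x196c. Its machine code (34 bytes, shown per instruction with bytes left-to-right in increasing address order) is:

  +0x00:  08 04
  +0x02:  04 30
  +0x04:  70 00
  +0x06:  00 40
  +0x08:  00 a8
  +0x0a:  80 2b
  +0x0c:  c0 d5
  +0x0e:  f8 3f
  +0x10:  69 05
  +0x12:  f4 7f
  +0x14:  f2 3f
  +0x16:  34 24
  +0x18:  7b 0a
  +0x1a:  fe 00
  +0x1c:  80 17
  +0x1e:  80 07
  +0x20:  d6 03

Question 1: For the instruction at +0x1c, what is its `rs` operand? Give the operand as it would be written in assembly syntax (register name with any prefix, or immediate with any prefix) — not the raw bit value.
%r6

+0x1c: 80 17 ⇒ word 0x1780 (little)
  top 4b → 0x1 → sub [RR]
  rd: (w>>9)&0x7=0x3 → %r3
  rs: (w>>6)&0x7=0x6 → %r6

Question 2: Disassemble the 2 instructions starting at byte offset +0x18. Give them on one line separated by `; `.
adi #123, %r5; adi #254, %r0

+0x18: 7b 0a ⇒ word 0x0a7b (little)
  top 4b → 0x0 → adi [RI]
  rd: (w>>9)&0x7=0x5 → %r5
  imm: (w>>0)&0x1ff=0x7b → #123
+0x1a: fe 00 ⇒ word 0x00fe (little)
  top 4b → 0x0 → adi [RI]
  rd: (w>>9)&0x7=0x0 → %r0
  imm: (w>>0)&0x1ff=0xfe → #254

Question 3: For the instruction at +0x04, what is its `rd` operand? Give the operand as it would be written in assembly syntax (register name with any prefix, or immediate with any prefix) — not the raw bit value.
+0x04: 70 00 ⇒ word 0x0070 (little)
  op=0x0070>>12=0x0 ⇒ adi (RI)
  [11:9] rd=0 = %r0
  [8:0] imm=112 = #112

%r0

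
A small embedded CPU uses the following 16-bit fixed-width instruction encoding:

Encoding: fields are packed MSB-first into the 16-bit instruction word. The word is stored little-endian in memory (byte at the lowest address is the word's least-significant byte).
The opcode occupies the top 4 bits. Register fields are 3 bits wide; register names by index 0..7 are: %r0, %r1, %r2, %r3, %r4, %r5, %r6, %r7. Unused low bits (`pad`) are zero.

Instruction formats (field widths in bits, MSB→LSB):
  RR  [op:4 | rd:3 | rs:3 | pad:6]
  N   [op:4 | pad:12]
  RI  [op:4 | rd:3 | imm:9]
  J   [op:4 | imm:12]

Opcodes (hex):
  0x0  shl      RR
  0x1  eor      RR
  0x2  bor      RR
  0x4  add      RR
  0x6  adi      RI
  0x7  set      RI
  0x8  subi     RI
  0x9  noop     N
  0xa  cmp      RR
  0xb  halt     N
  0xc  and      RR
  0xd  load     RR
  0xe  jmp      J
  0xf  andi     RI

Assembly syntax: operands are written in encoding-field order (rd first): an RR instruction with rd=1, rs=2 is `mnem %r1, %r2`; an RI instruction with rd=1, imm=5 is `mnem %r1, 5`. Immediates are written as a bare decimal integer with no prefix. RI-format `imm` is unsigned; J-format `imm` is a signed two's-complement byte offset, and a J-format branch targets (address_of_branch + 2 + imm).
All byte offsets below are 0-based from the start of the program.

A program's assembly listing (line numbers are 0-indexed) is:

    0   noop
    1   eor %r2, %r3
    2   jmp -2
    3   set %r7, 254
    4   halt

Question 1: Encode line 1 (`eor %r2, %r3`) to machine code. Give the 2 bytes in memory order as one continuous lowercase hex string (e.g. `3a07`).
c014

L1: eor op=0x1:4|rd=2:3|rs=3:3|pad=0:6 ⇒ 0x14c0 ⇒ little c0 14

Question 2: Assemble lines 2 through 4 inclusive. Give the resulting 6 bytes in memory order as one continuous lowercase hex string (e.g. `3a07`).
feeffe7e00b0

line 2 (jmp): pack op=0xe:4|imm=-2:12 = 0xeffe; little→ fe ef
line 3 (set): pack op=0x7:4|rd=7:3|imm=254:9 = 0x7efe; little→ fe 7e
line 4 (halt): pack op=0xb:4|pad=0:12 = 0xb000; little→ 00 b0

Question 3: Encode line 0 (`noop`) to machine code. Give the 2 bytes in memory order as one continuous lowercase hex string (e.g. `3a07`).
0090

line 0 (noop): pack op=0x9:4|pad=0:12 = 0x9000; little→ 00 90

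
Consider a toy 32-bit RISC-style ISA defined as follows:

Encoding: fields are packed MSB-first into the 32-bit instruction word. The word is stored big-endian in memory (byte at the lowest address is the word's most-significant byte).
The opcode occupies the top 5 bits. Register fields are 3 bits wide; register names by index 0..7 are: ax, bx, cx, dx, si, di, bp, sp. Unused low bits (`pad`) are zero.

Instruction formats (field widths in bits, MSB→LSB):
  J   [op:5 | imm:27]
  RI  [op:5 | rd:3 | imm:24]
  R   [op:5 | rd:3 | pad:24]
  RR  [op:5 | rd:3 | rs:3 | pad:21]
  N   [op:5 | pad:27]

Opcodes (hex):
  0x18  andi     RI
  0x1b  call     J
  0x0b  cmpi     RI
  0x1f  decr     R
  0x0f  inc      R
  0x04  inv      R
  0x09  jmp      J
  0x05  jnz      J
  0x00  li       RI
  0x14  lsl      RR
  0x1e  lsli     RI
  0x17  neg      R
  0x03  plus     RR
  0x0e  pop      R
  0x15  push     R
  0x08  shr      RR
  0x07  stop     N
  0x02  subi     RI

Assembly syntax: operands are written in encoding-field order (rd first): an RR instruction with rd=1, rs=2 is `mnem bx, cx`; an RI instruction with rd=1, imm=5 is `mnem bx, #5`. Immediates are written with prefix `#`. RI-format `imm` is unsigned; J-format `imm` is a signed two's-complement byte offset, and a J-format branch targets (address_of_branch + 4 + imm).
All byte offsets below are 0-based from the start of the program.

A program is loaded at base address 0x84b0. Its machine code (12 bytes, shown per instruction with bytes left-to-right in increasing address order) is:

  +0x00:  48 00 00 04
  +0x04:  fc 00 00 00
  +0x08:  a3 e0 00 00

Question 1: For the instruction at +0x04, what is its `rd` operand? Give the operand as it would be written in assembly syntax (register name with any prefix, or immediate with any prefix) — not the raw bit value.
si

+0x04: fc 00 00 00 ⇒ word 0xfc000000 (big)
  opcode bits[31:27]=0x1f: decr/R
  rd@[26:24]=0x4 ⇒ si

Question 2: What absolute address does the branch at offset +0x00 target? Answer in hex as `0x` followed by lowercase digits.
0x84b8

@+00  big-endian(48 00 00 04) = 0x48000004
  op=0x48000004>>27=0x9 ⇒ jmp (J)
  imm: (w>>0)&0x7ffffff=0x4 → #4
  target = base 0x84b0 + off 0x00 + 4 + imm 4 = 0x84b8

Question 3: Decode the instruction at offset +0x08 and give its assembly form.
off 0x08: read a3 e0 00 00 as big → 0xa3e00000
  opcode bits[31:27]=0x14: lsl/RR
  rd: (w>>24)&0x7=0x3 → dx
  rs: (w>>21)&0x7=0x7 → sp

lsl dx, sp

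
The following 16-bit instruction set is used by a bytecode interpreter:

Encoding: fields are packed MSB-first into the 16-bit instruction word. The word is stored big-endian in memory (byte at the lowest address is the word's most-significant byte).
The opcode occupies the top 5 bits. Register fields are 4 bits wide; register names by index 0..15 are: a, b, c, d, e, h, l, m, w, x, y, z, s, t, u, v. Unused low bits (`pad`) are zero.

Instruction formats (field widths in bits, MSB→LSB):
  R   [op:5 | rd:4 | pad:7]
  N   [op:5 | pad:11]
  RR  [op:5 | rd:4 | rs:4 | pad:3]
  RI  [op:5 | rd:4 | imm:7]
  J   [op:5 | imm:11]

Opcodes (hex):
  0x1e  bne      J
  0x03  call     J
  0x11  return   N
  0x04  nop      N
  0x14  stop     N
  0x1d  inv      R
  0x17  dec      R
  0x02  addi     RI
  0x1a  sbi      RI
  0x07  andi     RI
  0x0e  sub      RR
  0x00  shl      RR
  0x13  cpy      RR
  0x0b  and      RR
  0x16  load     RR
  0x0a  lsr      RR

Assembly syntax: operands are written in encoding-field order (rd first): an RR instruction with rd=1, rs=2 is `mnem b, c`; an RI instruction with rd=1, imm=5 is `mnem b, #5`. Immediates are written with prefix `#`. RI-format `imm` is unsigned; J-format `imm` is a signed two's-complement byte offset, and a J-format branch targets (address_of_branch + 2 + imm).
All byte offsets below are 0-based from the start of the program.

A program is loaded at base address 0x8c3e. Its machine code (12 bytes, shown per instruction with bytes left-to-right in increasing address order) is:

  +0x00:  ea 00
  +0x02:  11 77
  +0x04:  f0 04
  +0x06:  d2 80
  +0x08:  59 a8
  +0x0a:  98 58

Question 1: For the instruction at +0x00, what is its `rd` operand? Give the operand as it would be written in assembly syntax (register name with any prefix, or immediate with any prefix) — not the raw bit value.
e

@+00  big-endian(ea 00) = 0xea00
  opcode bits[15:11]=0x1d: inv/R
  rd: (w>>7)&0xf=0x4 → e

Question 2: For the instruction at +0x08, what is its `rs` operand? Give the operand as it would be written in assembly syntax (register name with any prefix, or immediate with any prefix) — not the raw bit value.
[08] 59 a8 → 0x59a8
  op=0x59a8>>11=0xb ⇒ and (RR)
  rd@[10:7]=0x3 ⇒ d
  rs@[6:3]=0x5 ⇒ h

h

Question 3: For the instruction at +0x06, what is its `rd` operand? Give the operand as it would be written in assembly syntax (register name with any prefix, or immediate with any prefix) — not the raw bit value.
+0x06: d2 80 ⇒ word 0xd280 (big)
  top 5b → 0x1a → sbi [RI]
  rd@[10:7]=0x5 ⇒ h
  imm@[6:0]=0x0 ⇒ #0

h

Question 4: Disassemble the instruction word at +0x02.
addi c, #119

@+02  big-endian(11 77) = 0x1177
  op=0x1177>>11=0x2 ⇒ addi (RI)
  rd@[10:7]=0x2 ⇒ c
  imm@[6:0]=0x77 ⇒ #119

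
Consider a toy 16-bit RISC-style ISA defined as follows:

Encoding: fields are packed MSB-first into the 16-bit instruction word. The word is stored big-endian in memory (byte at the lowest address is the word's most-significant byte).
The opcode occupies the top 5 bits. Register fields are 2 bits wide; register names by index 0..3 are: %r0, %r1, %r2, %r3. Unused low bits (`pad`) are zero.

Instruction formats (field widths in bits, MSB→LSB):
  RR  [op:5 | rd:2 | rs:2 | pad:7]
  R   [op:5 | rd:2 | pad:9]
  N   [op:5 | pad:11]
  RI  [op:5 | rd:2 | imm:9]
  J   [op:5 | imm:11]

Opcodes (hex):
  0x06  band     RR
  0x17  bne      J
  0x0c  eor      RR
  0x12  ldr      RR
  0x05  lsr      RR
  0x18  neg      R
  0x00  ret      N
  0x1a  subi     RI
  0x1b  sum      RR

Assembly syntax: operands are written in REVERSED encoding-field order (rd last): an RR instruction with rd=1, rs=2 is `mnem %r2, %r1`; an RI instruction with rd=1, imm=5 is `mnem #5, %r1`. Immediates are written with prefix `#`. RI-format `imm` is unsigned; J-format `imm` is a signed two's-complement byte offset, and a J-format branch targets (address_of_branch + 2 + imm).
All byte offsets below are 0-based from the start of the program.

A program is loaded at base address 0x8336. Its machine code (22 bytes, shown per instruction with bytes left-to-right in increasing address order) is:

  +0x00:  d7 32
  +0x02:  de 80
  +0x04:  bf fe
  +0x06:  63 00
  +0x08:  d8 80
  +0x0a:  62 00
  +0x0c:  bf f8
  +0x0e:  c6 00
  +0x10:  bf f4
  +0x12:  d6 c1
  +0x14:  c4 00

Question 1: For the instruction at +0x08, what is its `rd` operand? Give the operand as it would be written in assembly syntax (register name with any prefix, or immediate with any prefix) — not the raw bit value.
@+08  big-endian(d8 80) = 0xd880
  top 5b → 0x1b → sum [RR]
  rd: (w>>9)&0x3=0x0 → %r0
  rs: (w>>7)&0x3=0x1 → %r1

%r0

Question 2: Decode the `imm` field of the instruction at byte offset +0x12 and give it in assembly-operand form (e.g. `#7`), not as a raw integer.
@+12  big-endian(d6 c1) = 0xd6c1
  top 5b → 0x1a → subi [RI]
  rd: (w>>9)&0x3=0x3 → %r3
  imm: (w>>0)&0x1ff=0xc1 → #193

#193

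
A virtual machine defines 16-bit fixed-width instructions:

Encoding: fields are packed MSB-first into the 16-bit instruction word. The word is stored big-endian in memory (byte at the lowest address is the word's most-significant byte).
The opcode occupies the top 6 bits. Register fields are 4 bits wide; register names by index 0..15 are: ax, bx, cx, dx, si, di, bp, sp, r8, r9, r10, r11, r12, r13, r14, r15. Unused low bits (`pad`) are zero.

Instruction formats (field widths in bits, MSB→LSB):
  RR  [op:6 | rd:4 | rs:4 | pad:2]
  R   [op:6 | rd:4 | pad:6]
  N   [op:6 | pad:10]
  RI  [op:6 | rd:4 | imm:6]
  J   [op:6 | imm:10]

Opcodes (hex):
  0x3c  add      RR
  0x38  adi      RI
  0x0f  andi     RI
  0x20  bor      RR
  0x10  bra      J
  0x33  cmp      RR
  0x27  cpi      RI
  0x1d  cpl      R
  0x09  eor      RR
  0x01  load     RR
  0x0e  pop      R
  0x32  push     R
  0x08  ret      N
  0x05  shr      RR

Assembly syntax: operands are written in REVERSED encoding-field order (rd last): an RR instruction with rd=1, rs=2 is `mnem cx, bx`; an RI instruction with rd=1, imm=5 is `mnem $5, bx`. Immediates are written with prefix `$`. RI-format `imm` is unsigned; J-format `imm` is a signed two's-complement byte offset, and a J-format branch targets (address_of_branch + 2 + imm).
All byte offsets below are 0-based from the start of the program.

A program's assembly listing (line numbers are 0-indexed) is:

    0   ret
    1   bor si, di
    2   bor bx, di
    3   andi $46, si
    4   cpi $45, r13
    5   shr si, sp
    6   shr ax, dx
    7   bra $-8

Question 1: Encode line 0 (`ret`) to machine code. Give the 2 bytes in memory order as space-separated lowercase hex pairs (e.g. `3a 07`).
line 0 (ret): pack op=0x8:6|pad=0:10 = 0x2000; big→ 20 00

20 00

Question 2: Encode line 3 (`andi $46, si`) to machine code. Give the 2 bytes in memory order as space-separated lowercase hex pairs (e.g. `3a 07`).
line 3 (andi): pack op=0xf:6|rd=4:4|imm=46:6 = 0x3d2e; big→ 3d 2e

3d 2e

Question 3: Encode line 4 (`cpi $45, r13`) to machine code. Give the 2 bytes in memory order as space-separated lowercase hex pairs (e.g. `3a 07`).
L4: cpi op=0x27:6|rd=13:4|imm=45:6 ⇒ 0x9f6d ⇒ big 9f 6d

9f 6d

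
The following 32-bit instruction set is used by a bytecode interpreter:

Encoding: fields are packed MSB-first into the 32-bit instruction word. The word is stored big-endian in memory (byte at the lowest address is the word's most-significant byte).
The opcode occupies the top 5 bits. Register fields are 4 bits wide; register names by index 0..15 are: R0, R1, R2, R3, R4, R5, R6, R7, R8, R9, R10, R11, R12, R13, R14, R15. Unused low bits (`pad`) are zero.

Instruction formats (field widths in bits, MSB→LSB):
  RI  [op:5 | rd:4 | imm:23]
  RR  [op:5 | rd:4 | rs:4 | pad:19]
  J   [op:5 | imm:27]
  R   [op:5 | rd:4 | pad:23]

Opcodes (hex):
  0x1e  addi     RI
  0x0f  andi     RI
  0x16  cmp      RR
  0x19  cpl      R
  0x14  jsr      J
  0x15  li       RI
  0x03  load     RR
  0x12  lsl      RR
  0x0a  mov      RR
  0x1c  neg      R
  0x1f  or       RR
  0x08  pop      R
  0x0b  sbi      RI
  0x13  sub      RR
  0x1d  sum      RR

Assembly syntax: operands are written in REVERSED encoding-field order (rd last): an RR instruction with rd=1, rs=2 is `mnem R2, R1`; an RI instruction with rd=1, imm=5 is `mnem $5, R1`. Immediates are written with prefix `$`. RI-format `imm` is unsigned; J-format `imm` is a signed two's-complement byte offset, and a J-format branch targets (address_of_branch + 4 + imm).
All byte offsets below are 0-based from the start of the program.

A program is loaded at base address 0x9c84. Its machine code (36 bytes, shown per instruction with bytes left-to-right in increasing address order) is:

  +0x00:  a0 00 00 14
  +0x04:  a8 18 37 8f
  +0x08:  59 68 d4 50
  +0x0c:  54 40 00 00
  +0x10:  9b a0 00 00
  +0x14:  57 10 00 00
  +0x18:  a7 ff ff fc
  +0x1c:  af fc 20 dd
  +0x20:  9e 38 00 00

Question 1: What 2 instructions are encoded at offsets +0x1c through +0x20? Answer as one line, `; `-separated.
off 0x1c: read af fc 20 dd as big → 0xaffc20dd
  op=0xaffc20dd>>27=0x15 ⇒ li (RI)
  rd@[26:23]=0xf ⇒ R15
  imm@[22:0]=0x7c20dd ⇒ $8134877
off 0x20: read 9e 38 00 00 as big → 0x9e380000
  op=0x9e380000>>27=0x13 ⇒ sub (RR)
  rd@[26:23]=0xc ⇒ R12
  rs@[22:19]=0x7 ⇒ R7

li $8134877, R15; sub R7, R12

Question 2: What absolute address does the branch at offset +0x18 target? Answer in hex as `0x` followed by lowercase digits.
0x9c9c

+0x18: a7 ff ff fc ⇒ word 0xa7fffffc (big)
  top 5b → 0x14 → jsr [J]
  imm@[26:0]=0x7fffffc (s27→-4) ⇒ $-4
  target = base 0x9c84 + off 0x18 + 4 + imm -4 = 0x9c9c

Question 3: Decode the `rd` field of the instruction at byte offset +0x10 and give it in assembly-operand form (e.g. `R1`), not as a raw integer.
+0x10: 9b a0 00 00 ⇒ word 0x9ba00000 (big)
  op=0x9ba00000>>27=0x13 ⇒ sub (RR)
  rd: (w>>23)&0xf=0x7 → R7
  rs: (w>>19)&0xf=0x4 → R4

R7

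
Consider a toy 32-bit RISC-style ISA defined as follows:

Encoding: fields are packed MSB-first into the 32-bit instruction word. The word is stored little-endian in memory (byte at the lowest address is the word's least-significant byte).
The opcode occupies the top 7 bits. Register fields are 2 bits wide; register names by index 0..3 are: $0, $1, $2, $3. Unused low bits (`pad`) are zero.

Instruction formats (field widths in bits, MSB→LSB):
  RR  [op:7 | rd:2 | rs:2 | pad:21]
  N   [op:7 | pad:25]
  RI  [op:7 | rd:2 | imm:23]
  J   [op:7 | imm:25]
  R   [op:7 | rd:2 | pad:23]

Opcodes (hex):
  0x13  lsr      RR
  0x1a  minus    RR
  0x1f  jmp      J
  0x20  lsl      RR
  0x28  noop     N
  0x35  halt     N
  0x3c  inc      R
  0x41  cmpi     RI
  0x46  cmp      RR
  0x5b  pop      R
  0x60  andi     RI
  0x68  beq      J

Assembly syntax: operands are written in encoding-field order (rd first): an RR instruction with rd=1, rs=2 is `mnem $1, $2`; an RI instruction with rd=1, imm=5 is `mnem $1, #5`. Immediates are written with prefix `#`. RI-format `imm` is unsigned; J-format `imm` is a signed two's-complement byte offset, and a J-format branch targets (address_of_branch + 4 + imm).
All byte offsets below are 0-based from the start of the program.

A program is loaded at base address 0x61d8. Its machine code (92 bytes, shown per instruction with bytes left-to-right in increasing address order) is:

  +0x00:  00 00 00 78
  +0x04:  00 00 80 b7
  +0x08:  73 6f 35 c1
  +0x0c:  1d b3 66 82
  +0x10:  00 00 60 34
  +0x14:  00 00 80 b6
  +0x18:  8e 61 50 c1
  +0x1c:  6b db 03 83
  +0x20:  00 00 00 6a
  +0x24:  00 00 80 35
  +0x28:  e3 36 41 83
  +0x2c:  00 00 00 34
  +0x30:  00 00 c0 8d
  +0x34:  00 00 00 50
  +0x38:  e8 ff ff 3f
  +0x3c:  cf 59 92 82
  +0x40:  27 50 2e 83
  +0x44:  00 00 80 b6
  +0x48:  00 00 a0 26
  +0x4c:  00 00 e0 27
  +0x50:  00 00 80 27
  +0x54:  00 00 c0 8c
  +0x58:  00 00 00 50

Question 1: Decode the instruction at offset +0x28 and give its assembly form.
cmpi $2, #4273891

off 0x28: read e3 36 41 83 as little → 0x834136e3
  top 7b → 0x41 → cmpi [RI]
  [24:23] rd=2 = $2
  [22:0] imm=4273891 = #4273891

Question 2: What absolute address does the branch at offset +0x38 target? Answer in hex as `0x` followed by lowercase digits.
0x61fc

[38] e8 ff ff 3f → 0x3fffffe8
  op=0x3fffffe8>>25=0x1f ⇒ jmp (J)
  imm@[24:0]=0x1ffffe8 (s25→-24) ⇒ #-24
  target = base 0x61d8 + off 0x38 + 4 + imm -24 = 0x61fc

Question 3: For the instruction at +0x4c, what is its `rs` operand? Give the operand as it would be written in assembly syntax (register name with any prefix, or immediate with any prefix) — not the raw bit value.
off 0x4c: read 00 00 e0 27 as little → 0x27e00000
  opcode bits[31:25]=0x13: lsr/RR
  rd: (w>>23)&0x3=0x3 → $3
  rs: (w>>21)&0x3=0x3 → $3

$3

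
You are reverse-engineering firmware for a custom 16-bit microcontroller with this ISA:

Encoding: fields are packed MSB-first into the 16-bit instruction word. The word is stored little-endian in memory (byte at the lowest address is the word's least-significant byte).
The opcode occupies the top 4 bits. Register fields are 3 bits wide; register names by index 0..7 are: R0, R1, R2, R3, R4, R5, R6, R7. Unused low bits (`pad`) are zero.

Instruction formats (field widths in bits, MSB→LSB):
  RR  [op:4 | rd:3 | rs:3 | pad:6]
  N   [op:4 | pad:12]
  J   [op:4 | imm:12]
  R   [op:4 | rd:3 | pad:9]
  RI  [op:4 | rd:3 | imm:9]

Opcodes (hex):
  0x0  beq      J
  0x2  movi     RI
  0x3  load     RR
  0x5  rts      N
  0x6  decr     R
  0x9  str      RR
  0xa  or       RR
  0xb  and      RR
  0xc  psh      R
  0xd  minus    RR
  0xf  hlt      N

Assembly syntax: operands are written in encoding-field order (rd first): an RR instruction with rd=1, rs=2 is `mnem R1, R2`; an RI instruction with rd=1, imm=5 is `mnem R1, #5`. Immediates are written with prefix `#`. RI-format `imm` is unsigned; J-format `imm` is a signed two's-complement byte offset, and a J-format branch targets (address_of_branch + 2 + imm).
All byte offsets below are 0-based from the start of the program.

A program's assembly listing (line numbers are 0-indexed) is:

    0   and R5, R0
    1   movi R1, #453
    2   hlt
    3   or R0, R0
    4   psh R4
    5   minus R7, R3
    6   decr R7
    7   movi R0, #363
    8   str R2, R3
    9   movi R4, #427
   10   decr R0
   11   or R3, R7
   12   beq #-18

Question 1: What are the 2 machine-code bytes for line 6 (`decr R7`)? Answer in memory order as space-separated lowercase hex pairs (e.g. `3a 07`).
L6: decr op=0x6:4|rd=7:3|pad=0:9 ⇒ 0x6e00 ⇒ little 00 6e

00 6e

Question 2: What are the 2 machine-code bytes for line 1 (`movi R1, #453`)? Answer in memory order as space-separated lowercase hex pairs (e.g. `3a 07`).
1. movi fields op=0x2:4|rd=1:3|imm=453:9 → word 23c5h → c5 23

c5 23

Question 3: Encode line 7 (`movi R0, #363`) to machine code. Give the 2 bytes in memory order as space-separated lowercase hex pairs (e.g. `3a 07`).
6b 21

L7: movi op=0x2:4|rd=0:3|imm=363:9 ⇒ 0x216b ⇒ little 6b 21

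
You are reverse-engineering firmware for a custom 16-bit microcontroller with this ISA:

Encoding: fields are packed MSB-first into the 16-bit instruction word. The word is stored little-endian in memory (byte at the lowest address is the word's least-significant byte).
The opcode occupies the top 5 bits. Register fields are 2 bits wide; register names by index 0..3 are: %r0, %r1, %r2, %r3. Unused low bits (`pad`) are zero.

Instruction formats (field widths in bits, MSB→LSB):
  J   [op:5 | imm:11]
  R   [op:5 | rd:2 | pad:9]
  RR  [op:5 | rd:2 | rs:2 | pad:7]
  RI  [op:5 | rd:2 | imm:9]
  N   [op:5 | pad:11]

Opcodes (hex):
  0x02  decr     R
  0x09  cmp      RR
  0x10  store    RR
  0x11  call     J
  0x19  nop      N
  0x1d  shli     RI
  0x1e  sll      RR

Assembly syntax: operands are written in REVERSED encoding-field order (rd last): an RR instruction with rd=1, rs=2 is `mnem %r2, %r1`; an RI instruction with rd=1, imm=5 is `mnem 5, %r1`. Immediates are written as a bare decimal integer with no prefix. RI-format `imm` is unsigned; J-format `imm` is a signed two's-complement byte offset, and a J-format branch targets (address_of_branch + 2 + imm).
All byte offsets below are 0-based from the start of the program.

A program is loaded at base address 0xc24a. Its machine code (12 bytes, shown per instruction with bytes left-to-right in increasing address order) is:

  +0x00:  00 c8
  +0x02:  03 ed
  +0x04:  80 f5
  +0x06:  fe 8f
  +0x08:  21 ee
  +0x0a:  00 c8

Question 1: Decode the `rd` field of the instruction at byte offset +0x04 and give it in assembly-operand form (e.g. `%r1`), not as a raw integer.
%r2

+0x04: 80 f5 ⇒ word 0xf580 (little)
  op=0xf580>>11=0x1e ⇒ sll (RR)
  rd: (w>>9)&0x3=0x2 → %r2
  rs: (w>>7)&0x3=0x3 → %r3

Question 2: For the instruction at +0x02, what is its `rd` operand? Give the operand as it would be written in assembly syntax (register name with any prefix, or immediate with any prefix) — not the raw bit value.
%r2

off 0x02: read 03 ed as little → 0xed03
  op=0xed03>>11=0x1d ⇒ shli (RI)
  [10:9] rd=2 = %r2
  [8:0] imm=259 = 259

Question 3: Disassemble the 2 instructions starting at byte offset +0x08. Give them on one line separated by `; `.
shli 33, %r3; nop

off 0x08: read 21 ee as little → 0xee21
  opcode bits[15:11]=0x1d: shli/RI
  rd@[10:9]=0x3 ⇒ %r3
  imm@[8:0]=0x21 ⇒ 33
off 0x0a: read 00 c8 as little → 0xc800
  opcode bits[15:11]=0x19: nop/N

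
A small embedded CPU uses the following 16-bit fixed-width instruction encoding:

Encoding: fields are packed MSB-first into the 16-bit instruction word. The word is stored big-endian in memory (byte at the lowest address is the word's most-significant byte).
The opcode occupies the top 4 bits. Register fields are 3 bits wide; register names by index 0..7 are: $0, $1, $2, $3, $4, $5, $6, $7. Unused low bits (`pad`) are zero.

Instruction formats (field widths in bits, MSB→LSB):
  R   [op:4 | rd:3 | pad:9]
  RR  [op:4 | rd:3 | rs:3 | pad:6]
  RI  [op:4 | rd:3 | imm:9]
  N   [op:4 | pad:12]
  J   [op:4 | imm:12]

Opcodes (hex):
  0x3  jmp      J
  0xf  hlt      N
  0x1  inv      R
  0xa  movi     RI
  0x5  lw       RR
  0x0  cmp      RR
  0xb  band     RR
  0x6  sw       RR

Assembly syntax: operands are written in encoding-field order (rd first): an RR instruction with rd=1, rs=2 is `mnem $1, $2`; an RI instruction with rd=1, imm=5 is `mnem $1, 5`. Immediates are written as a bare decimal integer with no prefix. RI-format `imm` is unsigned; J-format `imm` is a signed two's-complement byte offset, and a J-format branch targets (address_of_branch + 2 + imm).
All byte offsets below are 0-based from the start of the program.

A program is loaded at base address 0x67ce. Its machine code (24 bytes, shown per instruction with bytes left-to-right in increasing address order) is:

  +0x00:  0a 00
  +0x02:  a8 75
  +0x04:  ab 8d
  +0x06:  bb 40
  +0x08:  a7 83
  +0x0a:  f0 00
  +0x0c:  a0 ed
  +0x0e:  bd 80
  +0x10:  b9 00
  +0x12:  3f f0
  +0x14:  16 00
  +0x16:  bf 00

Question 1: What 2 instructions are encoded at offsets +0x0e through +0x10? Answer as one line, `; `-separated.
+0x0e: bd 80 ⇒ word 0xbd80 (big)
  opcode bits[15:12]=0xb: band/RR
  rd: (w>>9)&0x7=0x6 → $6
  rs: (w>>6)&0x7=0x6 → $6
+0x10: b9 00 ⇒ word 0xb900 (big)
  opcode bits[15:12]=0xb: band/RR
  rd: (w>>9)&0x7=0x4 → $4
  rs: (w>>6)&0x7=0x4 → $4

band $6, $6; band $4, $4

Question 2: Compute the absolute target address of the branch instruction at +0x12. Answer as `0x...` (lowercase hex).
@+12  big-endian(3f f0) = 0x3ff0
  top 4b → 0x3 → jmp [J]
  [11:0] imm=4080 (s12→-16) = -16
  target = base 0x67ce + off 0x12 + 2 + imm -16 = 0x67d2

0x67d2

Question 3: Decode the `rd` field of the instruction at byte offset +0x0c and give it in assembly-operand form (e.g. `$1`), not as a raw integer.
@+0c  big-endian(a0 ed) = 0xa0ed
  top 4b → 0xa → movi [RI]
  rd: (w>>9)&0x7=0x0 → $0
  imm: (w>>0)&0x1ff=0xed → 237

$0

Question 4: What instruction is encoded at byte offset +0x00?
@+00  big-endian(0a 00) = 0x0a00
  op=0x0a00>>12=0x0 ⇒ cmp (RR)
  [11:9] rd=5 = $5
  [8:6] rs=0 = $0

cmp $5, $0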